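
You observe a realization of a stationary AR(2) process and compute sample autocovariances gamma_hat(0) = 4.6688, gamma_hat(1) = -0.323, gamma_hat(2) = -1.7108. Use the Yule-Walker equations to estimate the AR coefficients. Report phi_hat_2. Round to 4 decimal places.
\hat\phi_{2} = -0.3730

The Yule-Walker equations for an AR(p) process read, in matrix form,
  Gamma_p phi = r_p,   with   (Gamma_p)_{ij} = gamma(|i - j|),
                       (r_p)_i = gamma(i),   i,j = 1..p.
Substitute the sample gammas (Toeplitz matrix and right-hand side of size 2):
  Gamma_p = [[4.6688, -0.323], [-0.323, 4.6688]]
  r_p     = [-0.323, -1.7108]
Written out:
  4.6688 phi_1 - 0.323 phi_2 = -0.323
  -0.323 phi_1 + 4.6688 phi_2 = -1.7108
Solve by Cramer's rule:
  det = gamma(0)^2 - gamma(1)^2 = (4.6688)^2 - (-0.323)^2 = 21.79769344 - 0.104329 = 21.69336444
  phi_hat_1 = [gamma(1) gamma(0) - gamma(1) gamma(2)] / det = [(-0.323)(4.6688) - (-0.323)(-1.7108)] / 21.69336444 = -2.0606108 / 21.69336444 = -0.095
  phi_hat_2 = [gamma(0) gamma(2) - gamma(1)^2] / det = [(4.6688)(-1.7108) - (-0.323)^2] / 21.69336444 = -8.09171204 / 21.69336444 = -0.373
So phi_hat = [-0.0950, -0.3730].
Therefore phi_hat_2 = -0.3730.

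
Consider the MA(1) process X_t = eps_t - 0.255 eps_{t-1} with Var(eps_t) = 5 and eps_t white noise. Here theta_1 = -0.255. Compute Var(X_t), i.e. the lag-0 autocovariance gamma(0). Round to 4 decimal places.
\gamma(0) = 5.3251

For an MA(q) process X_t = eps_t + sum_i theta_i eps_{t-i} with
Var(eps_t) = sigma^2, the variance is
  gamma(0) = sigma^2 * (1 + sum_i theta_i^2).
  sum_i theta_i^2 = (-0.255)^2 = 0.065025.
  gamma(0) = 5 * (1 + 0.065025) = 5 * 1.065025 = 5.325125, which rounds to 5.3251.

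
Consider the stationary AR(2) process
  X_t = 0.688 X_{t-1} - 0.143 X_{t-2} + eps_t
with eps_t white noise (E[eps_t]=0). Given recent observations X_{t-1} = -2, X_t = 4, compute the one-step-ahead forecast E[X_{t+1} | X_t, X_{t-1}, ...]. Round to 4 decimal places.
E[X_{t+1} \mid \mathcal F_t] = 3.0380

For an AR(p) model X_t = c + sum_i phi_i X_{t-i} + eps_t, the
one-step-ahead conditional mean is
  E[X_{t+1} | X_t, ...] = c + sum_i phi_i X_{t+1-i}.
Substitute known values:
  E[X_{t+1} | ...] = (0.688) * (4) + (-0.143) * (-2)
                   = 3.0380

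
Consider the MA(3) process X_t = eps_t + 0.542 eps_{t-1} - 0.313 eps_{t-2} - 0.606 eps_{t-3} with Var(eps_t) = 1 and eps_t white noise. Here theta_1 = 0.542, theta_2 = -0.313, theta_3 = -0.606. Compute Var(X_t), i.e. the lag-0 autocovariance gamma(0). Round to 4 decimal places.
\gamma(0) = 1.7590

For an MA(q) process X_t = eps_t + sum_i theta_i eps_{t-i} with
Var(eps_t) = sigma^2, the variance is
  gamma(0) = sigma^2 * (1 + sum_i theta_i^2).
  sum_i theta_i^2 = (0.542)^2 + (-0.313)^2 + (-0.606)^2 = 0.293764 + 0.097969 + 0.367236 = 0.758969.
  gamma(0) = 1 * (1 + 0.758969) = 1 * 1.758969 = 1.758969, which rounds to 1.7590.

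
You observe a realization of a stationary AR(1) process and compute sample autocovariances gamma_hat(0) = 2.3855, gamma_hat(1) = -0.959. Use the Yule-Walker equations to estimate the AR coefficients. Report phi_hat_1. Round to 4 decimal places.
\hat\phi_{1} = -0.4020

The Yule-Walker equations for an AR(p) process read, in matrix form,
  Gamma_p phi = r_p,   with   (Gamma_p)_{ij} = gamma(|i - j|),
                       (r_p)_i = gamma(i),   i,j = 1..p.
Substitute the sample gammas (Toeplitz matrix and right-hand side of size 1):
  Gamma_p = [[2.3855]]
  r_p     = [-0.959]
With p = 1 this is the single equation gamma(0) phi_1 = gamma(1):
  phi_hat_1 = gamma(1) / gamma(0) = -0.959 / 2.3855 = -0.4020.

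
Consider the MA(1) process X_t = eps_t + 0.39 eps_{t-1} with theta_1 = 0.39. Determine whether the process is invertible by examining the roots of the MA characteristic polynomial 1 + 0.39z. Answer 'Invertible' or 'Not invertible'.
\text{Invertible}

The MA(q) characteristic polynomial is P(z) = 1 + 0.39z.
Invertibility requires all roots to lie outside the unit circle, i.e. |z| > 1 for every root.
This is linear in z: 1 + (0.39) z = 0  =>  z = -1/(0.39) = -2.564103,  |z| = 2.564103.
Moduli of all roots: 2.5641.
All moduli strictly greater than 1? Yes.
Verdict: Invertible.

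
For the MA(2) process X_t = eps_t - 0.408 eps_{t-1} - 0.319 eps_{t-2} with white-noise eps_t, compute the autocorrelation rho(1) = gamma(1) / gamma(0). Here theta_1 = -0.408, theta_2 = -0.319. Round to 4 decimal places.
\rho(1) = -0.2191

For an MA(q) process with theta_0 = 1, the autocovariance is
  gamma(k) = sigma^2 * sum_{i=0..q-k} theta_i * theta_{i+k},
and rho(k) = gamma(k) / gamma(0). Sigma^2 cancels.
  numerator   = (1)*(-0.408) + (-0.408)*(-0.319) = -0.277848.
  denominator = (1)^2 + (-0.408)^2 + (-0.319)^2 = 1.268225.
  rho(1) = -0.277848 / 1.268225 = -0.2191.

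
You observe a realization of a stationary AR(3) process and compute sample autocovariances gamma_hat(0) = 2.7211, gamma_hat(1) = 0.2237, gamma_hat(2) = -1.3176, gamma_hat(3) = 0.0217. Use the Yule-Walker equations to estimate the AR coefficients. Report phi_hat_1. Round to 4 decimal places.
\hat\phi_{1} = 0.1940

The Yule-Walker equations for an AR(p) process read, in matrix form,
  Gamma_p phi = r_p,   with   (Gamma_p)_{ij} = gamma(|i - j|),
                       (r_p)_i = gamma(i),   i,j = 1..p.
Substitute the sample gammas (Toeplitz matrix and right-hand side of size 3):
  Gamma_p = [[2.7211, 0.2237, -1.3176], [0.2237, 2.7211, 0.2237], [-1.3176, 0.2237, 2.7211]]
  r_p     = [0.2237, -1.3176, 0.0217]
Written out (R1..R3):
  (R1) 2.7211 phi_1 + 0.2237 phi_2 - 1.3176 phi_3 = 0.2237
  (R2) 0.2237 phi_1 + 2.7211 phi_2 + 0.2237 phi_3 = -1.3176
  (R3) -1.3176 phi_1 + 0.2237 phi_2 + 2.7211 phi_3 = 0.0217
Gaussian elimination:
  R2 <- R2 - (0.2237/2.7211) R1 = R2 - (0.082209) R1:  2.70271 phi_2 + 0.332019 phi_3 = -1.33599
  R3 <- R3 - (-1.3176/2.7211) R1 = R3 - (-0.484216) R1:  0.332019 phi_2 + 2.083097 phi_3 = 0.130019
  R3 <- R3 - (0.332019/2.70271) R2 = R3 - (0.122847) R2:  2.04231 phi_3 = 0.294141
Back-substitution:
  phi_hat_3 = 0.294141 / 2.04231 = 0.144024
  phi_hat_2 = (-1.33599 - (0.332019)(0.144024)) / 2.70271 = -0.512008
  phi_hat_1 = (0.2237 - (0.2237)(-0.512008) - (-1.3176)(0.144024)) / 2.7211 = 0.19404
So phi_hat = [0.1940, -0.5120, 0.1440].
Therefore phi_hat_1 = 0.1940.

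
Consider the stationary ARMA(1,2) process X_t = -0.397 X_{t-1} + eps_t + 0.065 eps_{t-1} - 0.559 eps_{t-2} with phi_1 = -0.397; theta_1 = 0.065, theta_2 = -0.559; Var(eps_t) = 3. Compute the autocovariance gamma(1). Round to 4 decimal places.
\gamma(1) = -0.8285

Multiply the model equation by X_{t-k} and take expectations. With theta_0 = psi_0 = 1 and psi_j the MA(infinity) weights, this gives
  gamma(k) - sum_i phi_i gamma(k-i) = c_k,
  c_k = sigma^2 * sum_{j=k..q} theta_j psi_{j-k}   (c_k = 0 for k > q),
using gamma(-m) = gamma(m).
psi-weights needed (psi_j = theta_j + sum_i phi_i psi_{j-i}):
  psi_1 = theta_1 + phi_1 = 0.065 + (-0.397) = -0.332
  psi_2 = theta_2 + phi_1 psi_1 = -0.559 + (-0.397)(-0.332) = -0.427196
Right-hand sides:
  c_0 = sigma^2 (1 + theta_1 psi_1 + theta_2 psi_2) = 3 * (1 + (0.065)(-0.332) + (-0.559)(-0.427196)) = 3 * 1.217223 = 3.651668
  c_1 = sigma^2 (theta_1 + theta_2 psi_1) = 3 * (0.065 + (-0.559)(-0.332)) = 0.751764
  c_2 = sigma^2 theta_2 = 3 * (-0.559) = -1.677
Equations for k = 0 and k = 1 (AR order 1):
  gamma(0) = phi_1 gamma(1) + c_0
  gamma(1) = phi_1 gamma(0) + c_1
Substituting the second into the first: gamma(0) (1 - phi_1^2) = c_0 + phi_1 c_1, so
  gamma(0) = (c_0 + phi_1 c_1) / (1 - phi_1^2) = (3.651668 + (-0.397)(0.751764)) / (1 - (-0.397)^2) = 3.353217 / 0.842391 = 3.980595.
  gamma(1) = phi_1 gamma(0) + c_1 = (-0.397)(3.980595) + (0.751764) = -0.828532.
Therefore gamma(1) = -0.8285 (to 4 decimal places).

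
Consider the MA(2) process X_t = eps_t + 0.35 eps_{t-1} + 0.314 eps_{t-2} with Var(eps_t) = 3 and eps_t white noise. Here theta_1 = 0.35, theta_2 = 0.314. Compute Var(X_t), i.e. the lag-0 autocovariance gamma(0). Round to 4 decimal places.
\gamma(0) = 3.6633

For an MA(q) process X_t = eps_t + sum_i theta_i eps_{t-i} with
Var(eps_t) = sigma^2, the variance is
  gamma(0) = sigma^2 * (1 + sum_i theta_i^2).
  sum_i theta_i^2 = (0.35)^2 + (0.314)^2 = 0.1225 + 0.098596 = 0.221096.
  gamma(0) = 3 * (1 + 0.221096) = 3 * 1.221096 = 3.663288, which rounds to 3.6633.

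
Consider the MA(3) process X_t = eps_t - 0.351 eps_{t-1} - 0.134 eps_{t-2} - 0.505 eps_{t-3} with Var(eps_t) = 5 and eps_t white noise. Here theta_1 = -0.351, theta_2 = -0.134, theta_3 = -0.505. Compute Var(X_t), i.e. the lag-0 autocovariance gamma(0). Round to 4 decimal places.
\gamma(0) = 6.9809

For an MA(q) process X_t = eps_t + sum_i theta_i eps_{t-i} with
Var(eps_t) = sigma^2, the variance is
  gamma(0) = sigma^2 * (1 + sum_i theta_i^2).
  sum_i theta_i^2 = (-0.351)^2 + (-0.134)^2 + (-0.505)^2 = 0.123201 + 0.017956 + 0.255025 = 0.396182.
  gamma(0) = 5 * (1 + 0.396182) = 5 * 1.396182 = 6.98091, which rounds to 6.9809.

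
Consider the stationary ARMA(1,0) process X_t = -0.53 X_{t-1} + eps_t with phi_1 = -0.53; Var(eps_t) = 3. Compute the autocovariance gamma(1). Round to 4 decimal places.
\gamma(1) = -2.2111

Multiply the model equation by X_{t-k} and take expectations. With theta_0 = psi_0 = 1 and psi_j the MA(infinity) weights, this gives
  gamma(k) - sum_i phi_i gamma(k-i) = c_k,
  c_k = sigma^2 * sum_{j=k..q} theta_j psi_{j-k}   (c_k = 0 for k > q),
using gamma(-m) = gamma(m).
Pure AR (q = 0): c_0 = sigma^2 = 3, c_k = 0 for k >= 1.
Equations for k = 0 and k = 1 (AR order 1):
  gamma(0) = phi_1 gamma(1) + c_0
  gamma(1) = phi_1 gamma(0) + c_1
Substituting the second into the first: gamma(0) (1 - phi_1^2) = c_0 + phi_1 c_1, so
  gamma(0) = c_0 / (1 - phi_1^2) = 3 / (1 - (-0.53)^2) = 3 / 0.7191 = 4.171882.
  gamma(1) = phi_1 gamma(0) = (-0.53)(4.171882) = -2.211097.
Therefore gamma(1) = -2.2111 (to 4 decimal places).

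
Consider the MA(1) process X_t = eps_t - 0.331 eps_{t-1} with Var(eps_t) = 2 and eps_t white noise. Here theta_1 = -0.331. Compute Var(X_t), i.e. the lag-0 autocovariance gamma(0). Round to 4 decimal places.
\gamma(0) = 2.2191

For an MA(q) process X_t = eps_t + sum_i theta_i eps_{t-i} with
Var(eps_t) = sigma^2, the variance is
  gamma(0) = sigma^2 * (1 + sum_i theta_i^2).
  sum_i theta_i^2 = (-0.331)^2 = 0.109561.
  gamma(0) = 2 * (1 + 0.109561) = 2 * 1.109561 = 2.219122, which rounds to 2.2191.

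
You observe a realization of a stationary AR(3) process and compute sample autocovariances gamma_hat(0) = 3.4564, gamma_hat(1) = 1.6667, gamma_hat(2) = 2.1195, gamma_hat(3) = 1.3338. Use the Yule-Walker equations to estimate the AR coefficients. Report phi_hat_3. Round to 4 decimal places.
\hat\phi_{3} = -0.0040

The Yule-Walker equations for an AR(p) process read, in matrix form,
  Gamma_p phi = r_p,   with   (Gamma_p)_{ij} = gamma(|i - j|),
                       (r_p)_i = gamma(i),   i,j = 1..p.
Substitute the sample gammas (Toeplitz matrix and right-hand side of size 3):
  Gamma_p = [[3.4564, 1.6667, 2.1195], [1.6667, 3.4564, 1.6667], [2.1195, 1.6667, 3.4564]]
  r_p     = [1.6667, 2.1195, 1.3338]
Written out (R1..R3):
  (R1) 3.4564 phi_1 + 1.6667 phi_2 + 2.1195 phi_3 = 1.6667
  (R2) 1.6667 phi_1 + 3.4564 phi_2 + 1.6667 phi_3 = 2.1195
  (R3) 2.1195 phi_1 + 1.6667 phi_2 + 3.4564 phi_3 = 1.3338
Gaussian elimination:
  R2 <- R2 - (1.6667/3.4564) R1 = R2 - (0.482207) R1:  2.652706 phi_2 + 0.644662 phi_3 = 1.315806
  R3 <- R3 - (2.1195/3.4564) R1 = R3 - (0.61321) R1:  0.644662 phi_2 + 2.156701 phi_3 = 0.311762
  R3 <- R3 - (0.644662/2.652706) R2 = R3 - (0.243021) R2:  2.000034 phi_3 = -0.008006
Back-substitution:
  phi_hat_3 = -0.008006 / 2.000034 = -0.004003
  phi_hat_2 = (1.315806 - (0.644662)(-0.004003)) / 2.652706 = 0.496997
  phi_hat_1 = (1.6667 - (1.6667)(0.496997) - (2.1195)(-0.004003)) / 3.4564 = 0.245006
So phi_hat = [0.2450, 0.4970, -0.0040].
Therefore phi_hat_3 = -0.0040.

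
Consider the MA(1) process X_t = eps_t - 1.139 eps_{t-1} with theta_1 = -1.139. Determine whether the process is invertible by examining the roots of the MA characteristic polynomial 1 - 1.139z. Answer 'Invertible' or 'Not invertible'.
\text{Not invertible}

The MA(q) characteristic polynomial is P(z) = 1 - 1.139z.
Invertibility requires all roots to lie outside the unit circle, i.e. |z| > 1 for every root.
This is linear in z: 1 + (-1.139) z = 0  =>  z = -1/(-1.139) = 0.877963,  |z| = 0.877963.
Moduli of all roots: 0.8780.
All moduli strictly greater than 1? No.
Verdict: Not invertible.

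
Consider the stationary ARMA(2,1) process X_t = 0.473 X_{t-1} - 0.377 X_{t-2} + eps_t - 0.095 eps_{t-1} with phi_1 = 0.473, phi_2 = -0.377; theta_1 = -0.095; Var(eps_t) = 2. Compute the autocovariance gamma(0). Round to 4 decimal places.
\gamma(0) = 2.4946

Multiply the model equation by X_{t-k} and take expectations. With theta_0 = psi_0 = 1 and psi_j the MA(infinity) weights, this gives
  gamma(k) - sum_i phi_i gamma(k-i) = c_k,
  c_k = sigma^2 * sum_{j=k..q} theta_j psi_{j-k}   (c_k = 0 for k > q),
using gamma(-m) = gamma(m).
psi-weights needed (psi_j = theta_j + sum_i phi_i psi_{j-i}):
  psi_1 = theta_1 + phi_1 = -0.095 + (0.473) = 0.378
Right-hand sides:
  c_0 = sigma^2 (1 + theta_1 psi_1) = 2 * (1 + (-0.095)(0.378)) = 2 * 0.96409 = 1.92818
  c_1 = sigma^2 theta_1 = 2 * (-0.095) = -0.19
  c_2 = 0
Equations for k = 0, 1, 2 (AR order 2, c_2 = 0):
  (E0) gamma(0) = phi_1 gamma(1) + phi_2 gamma(2) + c_0
  (E1) gamma(1) = phi_1 gamma(0) + phi_2 gamma(1) + c_1
  (E2) gamma(2) = phi_1 gamma(1) + phi_2 gamma(0)
From (E1): gamma(1) = A gamma(0) + B with
  A = phi_1 / (1 - phi_2) = 0.473 / 1.377 = 0.3435,   B = c_1 / (1 - phi_2) = -0.19 / 1.377 = -0.137981.
Insert (E2) into (E0): gamma(0) (1 - phi_2^2) = phi_1 (1 + phi_2) gamma(1) + c_0.
  phi_1 (1 + phi_2) = (0.473)(0.623) = 0.294679,   1 - phi_2^2 = 0.857871.
Replace gamma(1) by A gamma(0) + B and collect gamma(0):
  gamma(0) [0.857871 - (0.294679)(0.3435)] = (0.294679)(-0.137981) + 1.92818
  gamma(0) * 0.756649 = 1.88752
  gamma(0) = 1.88752 / 0.756649 = 2.494579.
Therefore gamma(0) = 2.4946 (to 4 decimal places).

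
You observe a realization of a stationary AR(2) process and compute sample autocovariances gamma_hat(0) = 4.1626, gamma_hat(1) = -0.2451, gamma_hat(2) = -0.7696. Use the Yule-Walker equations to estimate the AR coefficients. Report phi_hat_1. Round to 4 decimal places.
\hat\phi_{1} = -0.0700

The Yule-Walker equations for an AR(p) process read, in matrix form,
  Gamma_p phi = r_p,   with   (Gamma_p)_{ij} = gamma(|i - j|),
                       (r_p)_i = gamma(i),   i,j = 1..p.
Substitute the sample gammas (Toeplitz matrix and right-hand side of size 2):
  Gamma_p = [[4.1626, -0.2451], [-0.2451, 4.1626]]
  r_p     = [-0.2451, -0.7696]
Written out:
  4.1626 phi_1 - 0.2451 phi_2 = -0.2451
  -0.2451 phi_1 + 4.1626 phi_2 = -0.7696
Solve by Cramer's rule:
  det = gamma(0)^2 - gamma(1)^2 = (4.1626)^2 - (-0.2451)^2 = 17.32723876 - 0.06007401 = 17.26716475
  phi_hat_1 = [gamma(1) gamma(0) - gamma(1) gamma(2)] / det = [(-0.2451)(4.1626) - (-0.2451)(-0.7696)] / 17.26716475 = -1.20888222 / 17.26716475 = -0.07
  phi_hat_2 = [gamma(0) gamma(2) - gamma(1)^2] / det = [(4.1626)(-0.7696) - (-0.2451)^2] / 17.26716475 = -3.26361097 / 17.26716475 = -0.189
So phi_hat = [-0.0700, -0.1890].
Therefore phi_hat_1 = -0.0700.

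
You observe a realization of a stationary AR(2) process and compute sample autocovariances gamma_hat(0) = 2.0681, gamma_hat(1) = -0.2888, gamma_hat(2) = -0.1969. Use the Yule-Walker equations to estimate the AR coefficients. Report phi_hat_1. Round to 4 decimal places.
\hat\phi_{1} = -0.1560

The Yule-Walker equations for an AR(p) process read, in matrix form,
  Gamma_p phi = r_p,   with   (Gamma_p)_{ij} = gamma(|i - j|),
                       (r_p)_i = gamma(i),   i,j = 1..p.
Substitute the sample gammas (Toeplitz matrix and right-hand side of size 2):
  Gamma_p = [[2.0681, -0.2888], [-0.2888, 2.0681]]
  r_p     = [-0.2888, -0.1969]
Written out:
  2.0681 phi_1 - 0.2888 phi_2 = -0.2888
  -0.2888 phi_1 + 2.0681 phi_2 = -0.1969
Solve by Cramer's rule:
  det = gamma(0)^2 - gamma(1)^2 = (2.0681)^2 - (-0.2888)^2 = 4.27703761 - 0.08340544 = 4.19363217
  phi_hat_1 = [gamma(1) gamma(0) - gamma(1) gamma(2)] / det = [(-0.2888)(2.0681) - (-0.2888)(-0.1969)] / 4.19363217 = -0.654132 / 4.19363217 = -0.156
  phi_hat_2 = [gamma(0) gamma(2) - gamma(1)^2] / det = [(2.0681)(-0.1969) - (-0.2888)^2] / 4.19363217 = -0.49061433 / 4.19363217 = -0.117
So phi_hat = [-0.1560, -0.1170].
Therefore phi_hat_1 = -0.1560.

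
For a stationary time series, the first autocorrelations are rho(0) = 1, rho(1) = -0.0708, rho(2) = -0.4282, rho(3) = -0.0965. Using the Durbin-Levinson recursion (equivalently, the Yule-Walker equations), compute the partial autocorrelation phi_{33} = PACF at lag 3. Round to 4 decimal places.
\phi_{33} = -0.2119

The PACF at lag k is phi_{kk}, the last component of the solution
to the Yule-Walker system G_k phi = r_k where
  (G_k)_{ij} = rho(|i - j|), (r_k)_i = rho(i), i,j = 1..k.
Equivalently, Durbin-Levinson gives phi_{kk} iteratively:
  phi_{11} = rho(1)
  phi_{kk} = [rho(k) - sum_{j=1..k-1} phi_{k-1,j} rho(k-j)]
            / [1 - sum_{j=1..k-1} phi_{k-1,j} rho(j)],
  phi_{k,j} = phi_{k-1,j} - phi_{kk} phi_{k-1,k-j},  j = 1..k-1.
Step k = 1:
  phi_11 = rho(1) = -0.0708.
Step k = 2:
  phi_22 = [rho(2) - phi_11 rho(1)] / [1 - phi_11 rho(1)] = [-0.4282 - (-0.0708)(-0.0708)] / [1 - (-0.0708)(-0.0708)]
         = -0.43321264 / 0.99498736 = -0.435395.
  Update: phi_21 = phi_11 - phi_22 phi_11 = -0.0708 - (-0.435395)(-0.0708) = -0.101626.
Step k = 3:
  phi_33 = [rho(3) - phi_21 rho(2) - phi_22 rho(1)] / [1 - phi_21 rho(1) - phi_22 rho(2)]
    numerator   = -0.0965 - (-0.101626)(-0.4282) - (-0.435395)(-0.0708) = -0.17084222
    denominator = 1 - (-0.101626)(-0.0708) - (-0.435395)(-0.4282) = 0.80636869
  phi_33 = -0.17084222 / 0.80636869 = -0.2119.
Therefore phi_{33} = -0.2119.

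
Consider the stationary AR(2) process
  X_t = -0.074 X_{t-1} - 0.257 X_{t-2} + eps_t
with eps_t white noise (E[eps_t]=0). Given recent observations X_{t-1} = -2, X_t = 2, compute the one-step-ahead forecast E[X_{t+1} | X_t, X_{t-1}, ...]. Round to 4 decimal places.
E[X_{t+1} \mid \mathcal F_t] = 0.3660

For an AR(p) model X_t = c + sum_i phi_i X_{t-i} + eps_t, the
one-step-ahead conditional mean is
  E[X_{t+1} | X_t, ...] = c + sum_i phi_i X_{t+1-i}.
Substitute known values:
  E[X_{t+1} | ...] = (-0.074) * (2) + (-0.257) * (-2)
                   = 0.3660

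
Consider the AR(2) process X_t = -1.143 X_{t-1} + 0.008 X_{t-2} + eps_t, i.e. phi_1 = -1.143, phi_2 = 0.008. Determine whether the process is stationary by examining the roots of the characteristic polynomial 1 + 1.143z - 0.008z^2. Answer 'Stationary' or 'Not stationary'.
\text{Not stationary}

The AR(p) characteristic polynomial is P(z) = 1 + 1.143z - 0.008z^2.
Stationarity requires all roots to lie outside the unit circle, i.e. |z| > 1 for every root.
Set 1 + (1.143) z + (-0.008) z^2 = 0, i.e. a z^2 + b z + c = 0 with a = -0.008, b = 1.143, c = 1.
Discriminant D = b^2 - 4ac = (1.143)^2 - 4*(-0.008)*1 = 1.306449 - (-0.032) = 1.338449.
D >= 0, so the roots are real: z = (-b +/- sqrt(D)) / (2a) = (-1.143 +/- 1.156914) / (-0.016).
  z_1 = (-1.143 + 1.156914) / (-0.016) = -0.8696,   |z_1| = 0.8696.
  z_2 = (-1.143 - 1.156914) / (-0.016) = 143.7446,   |z_2| = 143.7446.
Moduli of all roots: 0.8696, 143.7446.
All moduli strictly greater than 1? No.
Verdict: Not stationary.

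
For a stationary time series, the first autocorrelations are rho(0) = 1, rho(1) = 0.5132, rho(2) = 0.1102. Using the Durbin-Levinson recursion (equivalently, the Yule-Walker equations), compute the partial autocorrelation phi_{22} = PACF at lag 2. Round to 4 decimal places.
\phi_{22} = -0.2079

The PACF at lag k is phi_{kk}, the last component of the solution
to the Yule-Walker system G_k phi = r_k where
  (G_k)_{ij} = rho(|i - j|), (r_k)_i = rho(i), i,j = 1..k.
Equivalently, Durbin-Levinson gives phi_{kk} iteratively:
  phi_{11} = rho(1)
  phi_{kk} = [rho(k) - sum_{j=1..k-1} phi_{k-1,j} rho(k-j)]
            / [1 - sum_{j=1..k-1} phi_{k-1,j} rho(j)],
  phi_{k,j} = phi_{k-1,j} - phi_{kk} phi_{k-1,k-j},  j = 1..k-1.
Step k = 1:
  phi_11 = rho(1) = 0.5132.
Step k = 2:
  phi_22 = [rho(2) - phi_11 rho(1)] / [1 - phi_11 rho(1)] = [0.1102 - (0.5132)(0.5132)] / [1 - (0.5132)(0.5132)]
         = -0.15317424 / 0.73662576 = -0.2079.
Therefore phi_{22} = -0.2079.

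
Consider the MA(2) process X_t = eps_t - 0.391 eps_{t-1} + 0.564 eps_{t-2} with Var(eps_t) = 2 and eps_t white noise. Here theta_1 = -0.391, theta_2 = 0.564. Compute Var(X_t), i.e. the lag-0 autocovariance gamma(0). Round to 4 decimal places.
\gamma(0) = 2.9420

For an MA(q) process X_t = eps_t + sum_i theta_i eps_{t-i} with
Var(eps_t) = sigma^2, the variance is
  gamma(0) = sigma^2 * (1 + sum_i theta_i^2).
  sum_i theta_i^2 = (-0.391)^2 + (0.564)^2 = 0.152881 + 0.318096 = 0.470977.
  gamma(0) = 2 * (1 + 0.470977) = 2 * 1.470977 = 2.941954, which rounds to 2.9420.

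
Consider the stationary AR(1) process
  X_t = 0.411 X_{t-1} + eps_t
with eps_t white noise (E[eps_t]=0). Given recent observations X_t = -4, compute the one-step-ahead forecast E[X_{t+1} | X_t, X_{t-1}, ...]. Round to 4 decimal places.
E[X_{t+1} \mid \mathcal F_t] = -1.6440

For an AR(p) model X_t = c + sum_i phi_i X_{t-i} + eps_t, the
one-step-ahead conditional mean is
  E[X_{t+1} | X_t, ...] = c + sum_i phi_i X_{t+1-i}.
Substitute known values:
  E[X_{t+1} | ...] = (0.411) * (-4)
                   = -1.6440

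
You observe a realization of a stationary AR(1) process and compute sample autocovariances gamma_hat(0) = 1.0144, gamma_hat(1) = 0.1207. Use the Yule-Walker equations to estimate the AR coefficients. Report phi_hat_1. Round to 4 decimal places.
\hat\phi_{1} = 0.1190

The Yule-Walker equations for an AR(p) process read, in matrix form,
  Gamma_p phi = r_p,   with   (Gamma_p)_{ij} = gamma(|i - j|),
                       (r_p)_i = gamma(i),   i,j = 1..p.
Substitute the sample gammas (Toeplitz matrix and right-hand side of size 1):
  Gamma_p = [[1.0144]]
  r_p     = [0.1207]
With p = 1 this is the single equation gamma(0) phi_1 = gamma(1):
  phi_hat_1 = gamma(1) / gamma(0) = 0.1207 / 1.0144 = 0.1190.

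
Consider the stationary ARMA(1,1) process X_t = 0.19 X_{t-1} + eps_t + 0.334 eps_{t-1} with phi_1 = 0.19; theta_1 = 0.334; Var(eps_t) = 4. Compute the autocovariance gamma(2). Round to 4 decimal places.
\gamma(2) = 0.4394

Multiply the model equation by X_{t-k} and take expectations. With theta_0 = psi_0 = 1 and psi_j the MA(infinity) weights, this gives
  gamma(k) - sum_i phi_i gamma(k-i) = c_k,
  c_k = sigma^2 * sum_{j=k..q} theta_j psi_{j-k}   (c_k = 0 for k > q),
using gamma(-m) = gamma(m).
psi-weights needed (psi_j = theta_j + sum_i phi_i psi_{j-i}):
  psi_1 = theta_1 + phi_1 = 0.334 + (0.19) = 0.524
Right-hand sides:
  c_0 = sigma^2 (1 + theta_1 psi_1) = 4 * (1 + (0.334)(0.524)) = 4 * 1.175016 = 4.700064
  c_1 = sigma^2 theta_1 = 4 * (0.334) = 1.336
  c_2 = 0
Equations for k = 0 and k = 1 (AR order 1):
  gamma(0) = phi_1 gamma(1) + c_0
  gamma(1) = phi_1 gamma(0) + c_1
Substituting the second into the first: gamma(0) (1 - phi_1^2) = c_0 + phi_1 c_1, so
  gamma(0) = (c_0 + phi_1 c_1) / (1 - phi_1^2) = (4.700064 + (0.19)(1.336)) / (1 - (0.19)^2) = 4.953904 / 0.9639 = 5.139438.
  gamma(1) = phi_1 gamma(0) + c_1 = (0.19)(5.139438) + (1.336) = 2.312493.
For k = 2 (> q): gamma(2) = phi_1 gamma(1) = (0.19)(2.312493) = 0.439374.
Therefore gamma(2) = 0.4394 (to 4 decimal places).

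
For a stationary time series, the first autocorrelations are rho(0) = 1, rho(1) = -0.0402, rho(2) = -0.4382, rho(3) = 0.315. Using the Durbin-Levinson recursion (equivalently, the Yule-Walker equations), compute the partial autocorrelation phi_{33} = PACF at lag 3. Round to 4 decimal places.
\phi_{33} = 0.3379

The PACF at lag k is phi_{kk}, the last component of the solution
to the Yule-Walker system G_k phi = r_k where
  (G_k)_{ij} = rho(|i - j|), (r_k)_i = rho(i), i,j = 1..k.
Equivalently, Durbin-Levinson gives phi_{kk} iteratively:
  phi_{11} = rho(1)
  phi_{kk} = [rho(k) - sum_{j=1..k-1} phi_{k-1,j} rho(k-j)]
            / [1 - sum_{j=1..k-1} phi_{k-1,j} rho(j)],
  phi_{k,j} = phi_{k-1,j} - phi_{kk} phi_{k-1,k-j},  j = 1..k-1.
Step k = 1:
  phi_11 = rho(1) = -0.0402.
Step k = 2:
  phi_22 = [rho(2) - phi_11 rho(1)] / [1 - phi_11 rho(1)] = [-0.4382 - (-0.0402)(-0.0402)] / [1 - (-0.0402)(-0.0402)]
         = -0.43981604 / 0.99838396 = -0.440528.
  Update: phi_21 = phi_11 - phi_22 phi_11 = -0.0402 - (-0.440528)(-0.0402) = -0.057909.
Step k = 3:
  phi_33 = [rho(3) - phi_21 rho(2) - phi_22 rho(1)] / [1 - phi_21 rho(1) - phi_22 rho(2)]
    numerator   = 0.315 - (-0.057909)(-0.4382) - (-0.440528)(-0.0402) = 0.27191495
    denominator = 1 - (-0.057909)(-0.0402) - (-0.440528)(-0.4382) = 0.8046327
  phi_33 = 0.27191495 / 0.8046327 = 0.3379.
Therefore phi_{33} = 0.3379.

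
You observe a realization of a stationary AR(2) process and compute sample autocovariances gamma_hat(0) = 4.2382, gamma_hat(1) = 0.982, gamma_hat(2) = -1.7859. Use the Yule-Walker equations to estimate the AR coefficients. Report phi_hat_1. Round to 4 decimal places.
\hat\phi_{1} = 0.3480

The Yule-Walker equations for an AR(p) process read, in matrix form,
  Gamma_p phi = r_p,   with   (Gamma_p)_{ij} = gamma(|i - j|),
                       (r_p)_i = gamma(i),   i,j = 1..p.
Substitute the sample gammas (Toeplitz matrix and right-hand side of size 2):
  Gamma_p = [[4.2382, 0.982], [0.982, 4.2382]]
  r_p     = [0.982, -1.7859]
Written out:
  4.2382 phi_1 + 0.982 phi_2 = 0.982
  0.982 phi_1 + 4.2382 phi_2 = -1.7859
Solve by Cramer's rule:
  det = gamma(0)^2 - gamma(1)^2 = (4.2382)^2 - (0.982)^2 = 17.96233924 - 0.964324 = 16.99801524
  phi_hat_1 = [gamma(1) gamma(0) - gamma(1) gamma(2)] / det = [(0.982)(4.2382) - (0.982)(-1.7859)] / 16.99801524 = 5.9156662 / 16.99801524 = 0.348
  phi_hat_2 = [gamma(0) gamma(2) - gamma(1)^2] / det = [(4.2382)(-1.7859) - (0.982)^2] / 16.99801524 = -8.53332538 / 16.99801524 = -0.502
So phi_hat = [0.3480, -0.5020].
Therefore phi_hat_1 = 0.3480.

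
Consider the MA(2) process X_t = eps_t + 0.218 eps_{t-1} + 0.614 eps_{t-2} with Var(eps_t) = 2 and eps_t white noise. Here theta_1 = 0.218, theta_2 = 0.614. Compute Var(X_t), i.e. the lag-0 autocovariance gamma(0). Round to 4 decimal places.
\gamma(0) = 2.8490

For an MA(q) process X_t = eps_t + sum_i theta_i eps_{t-i} with
Var(eps_t) = sigma^2, the variance is
  gamma(0) = sigma^2 * (1 + sum_i theta_i^2).
  sum_i theta_i^2 = (0.218)^2 + (0.614)^2 = 0.047524 + 0.376996 = 0.42452.
  gamma(0) = 2 * (1 + 0.42452) = 2 * 1.42452 = 2.84904, which rounds to 2.8490.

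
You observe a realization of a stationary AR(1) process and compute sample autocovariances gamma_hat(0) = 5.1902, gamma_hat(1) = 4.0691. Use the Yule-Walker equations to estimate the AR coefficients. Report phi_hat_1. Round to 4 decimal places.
\hat\phi_{1} = 0.7840

The Yule-Walker equations for an AR(p) process read, in matrix form,
  Gamma_p phi = r_p,   with   (Gamma_p)_{ij} = gamma(|i - j|),
                       (r_p)_i = gamma(i),   i,j = 1..p.
Substitute the sample gammas (Toeplitz matrix and right-hand side of size 1):
  Gamma_p = [[5.1902]]
  r_p     = [4.0691]
With p = 1 this is the single equation gamma(0) phi_1 = gamma(1):
  phi_hat_1 = gamma(1) / gamma(0) = 4.0691 / 5.1902 = 0.7840.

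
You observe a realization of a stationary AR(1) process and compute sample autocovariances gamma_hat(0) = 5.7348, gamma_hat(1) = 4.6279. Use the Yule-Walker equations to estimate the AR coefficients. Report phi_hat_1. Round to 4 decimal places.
\hat\phi_{1} = 0.8070

The Yule-Walker equations for an AR(p) process read, in matrix form,
  Gamma_p phi = r_p,   with   (Gamma_p)_{ij} = gamma(|i - j|),
                       (r_p)_i = gamma(i),   i,j = 1..p.
Substitute the sample gammas (Toeplitz matrix and right-hand side of size 1):
  Gamma_p = [[5.7348]]
  r_p     = [4.6279]
With p = 1 this is the single equation gamma(0) phi_1 = gamma(1):
  phi_hat_1 = gamma(1) / gamma(0) = 4.6279 / 5.7348 = 0.8070.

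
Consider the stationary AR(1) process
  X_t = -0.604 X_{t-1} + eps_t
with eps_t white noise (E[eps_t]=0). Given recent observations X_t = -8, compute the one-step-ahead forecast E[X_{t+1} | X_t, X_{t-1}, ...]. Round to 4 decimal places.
E[X_{t+1} \mid \mathcal F_t] = 4.8320

For an AR(p) model X_t = c + sum_i phi_i X_{t-i} + eps_t, the
one-step-ahead conditional mean is
  E[X_{t+1} | X_t, ...] = c + sum_i phi_i X_{t+1-i}.
Substitute known values:
  E[X_{t+1} | ...] = (-0.604) * (-8)
                   = 4.8320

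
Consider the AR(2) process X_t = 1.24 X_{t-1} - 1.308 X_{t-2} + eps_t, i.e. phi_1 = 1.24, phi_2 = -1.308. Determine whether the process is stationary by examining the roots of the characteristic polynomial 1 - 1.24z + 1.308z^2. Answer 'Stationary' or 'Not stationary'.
\text{Not stationary}

The AR(p) characteristic polynomial is P(z) = 1 - 1.24z + 1.308z^2.
Stationarity requires all roots to lie outside the unit circle, i.e. |z| > 1 for every root.
Set 1 + (-1.24) z + (1.308) z^2 = 0, i.e. a z^2 + b z + c = 0 with a = 1.308, b = -1.24, c = 1.
Discriminant D = b^2 - 4ac = (-1.24)^2 - 4*(1.308)*1 = 1.5376 - (5.232) = -3.6944.
D < 0, so the roots are the complex-conjugate pair z = (-b +/- i sqrt(-D)) / (2a) = 0.474 +/- 0.7347i.
For a conjugate pair |z|^2 = z * conj(z) = (product of roots) = c/a = 1/(1.308) = 0.764526, so |z| = sqrt(0.764526) = 0.8744 for both roots.
Moduli of all roots: 0.8744, 0.8744.
All moduli strictly greater than 1? No.
Verdict: Not stationary.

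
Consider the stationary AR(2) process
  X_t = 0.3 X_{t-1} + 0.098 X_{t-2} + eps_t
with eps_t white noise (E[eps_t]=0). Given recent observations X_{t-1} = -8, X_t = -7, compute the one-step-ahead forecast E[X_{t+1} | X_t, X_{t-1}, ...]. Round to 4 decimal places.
E[X_{t+1} \mid \mathcal F_t] = -2.8840

For an AR(p) model X_t = c + sum_i phi_i X_{t-i} + eps_t, the
one-step-ahead conditional mean is
  E[X_{t+1} | X_t, ...] = c + sum_i phi_i X_{t+1-i}.
Substitute known values:
  E[X_{t+1} | ...] = (0.3) * (-7) + (0.098) * (-8)
                   = -2.8840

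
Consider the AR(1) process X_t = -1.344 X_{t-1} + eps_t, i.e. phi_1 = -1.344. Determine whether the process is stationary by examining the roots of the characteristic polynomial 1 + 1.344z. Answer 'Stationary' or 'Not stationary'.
\text{Not stationary}

The AR(p) characteristic polynomial is P(z) = 1 + 1.344z.
Stationarity requires all roots to lie outside the unit circle, i.e. |z| > 1 for every root.
This is linear in z: 1 + (1.344) z = 0  =>  z = -1/(1.344) = -0.744048,  |z| = 0.744048.
Moduli of all roots: 0.7440.
All moduli strictly greater than 1? No.
Verdict: Not stationary.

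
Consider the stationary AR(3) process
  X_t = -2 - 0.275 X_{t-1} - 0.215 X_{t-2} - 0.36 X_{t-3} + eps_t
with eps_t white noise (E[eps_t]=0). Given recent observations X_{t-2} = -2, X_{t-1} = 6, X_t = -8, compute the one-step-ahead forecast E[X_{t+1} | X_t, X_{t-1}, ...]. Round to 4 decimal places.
E[X_{t+1} \mid \mathcal F_t] = -0.3700

For an AR(p) model X_t = c + sum_i phi_i X_{t-i} + eps_t, the
one-step-ahead conditional mean is
  E[X_{t+1} | X_t, ...] = c + sum_i phi_i X_{t+1-i}.
Substitute known values:
  E[X_{t+1} | ...] = -2 + (-0.275) * (-8) + (-0.215) * (6) + (-0.36) * (-2)
                   = -0.3700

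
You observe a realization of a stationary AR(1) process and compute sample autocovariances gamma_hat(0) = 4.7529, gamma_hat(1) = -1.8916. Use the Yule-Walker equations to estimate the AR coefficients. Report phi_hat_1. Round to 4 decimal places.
\hat\phi_{1} = -0.3980

The Yule-Walker equations for an AR(p) process read, in matrix form,
  Gamma_p phi = r_p,   with   (Gamma_p)_{ij} = gamma(|i - j|),
                       (r_p)_i = gamma(i),   i,j = 1..p.
Substitute the sample gammas (Toeplitz matrix and right-hand side of size 1):
  Gamma_p = [[4.7529]]
  r_p     = [-1.8916]
With p = 1 this is the single equation gamma(0) phi_1 = gamma(1):
  phi_hat_1 = gamma(1) / gamma(0) = -1.8916 / 4.7529 = -0.3980.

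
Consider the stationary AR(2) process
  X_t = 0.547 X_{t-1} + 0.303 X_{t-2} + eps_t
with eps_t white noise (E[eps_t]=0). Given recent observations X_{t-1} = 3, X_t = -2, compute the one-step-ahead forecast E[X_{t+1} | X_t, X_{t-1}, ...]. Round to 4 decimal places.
E[X_{t+1} \mid \mathcal F_t] = -0.1850

For an AR(p) model X_t = c + sum_i phi_i X_{t-i} + eps_t, the
one-step-ahead conditional mean is
  E[X_{t+1} | X_t, ...] = c + sum_i phi_i X_{t+1-i}.
Substitute known values:
  E[X_{t+1} | ...] = (0.547) * (-2) + (0.303) * (3)
                   = -0.1850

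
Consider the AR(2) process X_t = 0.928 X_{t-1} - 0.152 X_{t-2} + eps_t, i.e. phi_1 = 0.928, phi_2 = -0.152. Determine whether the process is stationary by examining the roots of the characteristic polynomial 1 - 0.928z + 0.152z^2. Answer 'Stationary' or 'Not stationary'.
\text{Stationary}

The AR(p) characteristic polynomial is P(z) = 1 - 0.928z + 0.152z^2.
Stationarity requires all roots to lie outside the unit circle, i.e. |z| > 1 for every root.
Set 1 + (-0.928) z + (0.152) z^2 = 0, i.e. a z^2 + b z + c = 0 with a = 0.152, b = -0.928, c = 1.
Discriminant D = b^2 - 4ac = (-0.928)^2 - 4*(0.152)*1 = 0.861184 - (0.608) = 0.253184.
D >= 0, so the roots are real: z = (-b +/- sqrt(D)) / (2a) = (0.928 +/- 0.503174) / (0.304).
  z_1 = (0.928 + 0.503174) / (0.304) = 4.7078,   |z_1| = 4.7078.
  z_2 = (0.928 - 0.503174) / (0.304) = 1.3975,   |z_2| = 1.3975.
Moduli of all roots: 4.7078, 1.3975.
All moduli strictly greater than 1? Yes.
Verdict: Stationary.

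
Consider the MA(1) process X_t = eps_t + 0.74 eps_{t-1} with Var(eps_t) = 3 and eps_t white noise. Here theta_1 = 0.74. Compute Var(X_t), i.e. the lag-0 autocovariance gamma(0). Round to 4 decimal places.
\gamma(0) = 4.6428

For an MA(q) process X_t = eps_t + sum_i theta_i eps_{t-i} with
Var(eps_t) = sigma^2, the variance is
  gamma(0) = sigma^2 * (1 + sum_i theta_i^2).
  sum_i theta_i^2 = (0.74)^2 = 0.5476.
  gamma(0) = 3 * (1 + 0.5476) = 3 * 1.5476 = 4.6428.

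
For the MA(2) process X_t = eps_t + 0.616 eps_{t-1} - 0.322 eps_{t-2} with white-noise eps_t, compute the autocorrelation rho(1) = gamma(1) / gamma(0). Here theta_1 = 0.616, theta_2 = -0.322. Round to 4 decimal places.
\rho(1) = 0.2816

For an MA(q) process with theta_0 = 1, the autocovariance is
  gamma(k) = sigma^2 * sum_{i=0..q-k} theta_i * theta_{i+k},
and rho(k) = gamma(k) / gamma(0). Sigma^2 cancels.
  numerator   = (1)*(0.616) + (0.616)*(-0.322) = 0.417648.
  denominator = (1)^2 + (0.616)^2 + (-0.322)^2 = 1.48314.
  rho(1) = 0.417648 / 1.48314 = 0.2816.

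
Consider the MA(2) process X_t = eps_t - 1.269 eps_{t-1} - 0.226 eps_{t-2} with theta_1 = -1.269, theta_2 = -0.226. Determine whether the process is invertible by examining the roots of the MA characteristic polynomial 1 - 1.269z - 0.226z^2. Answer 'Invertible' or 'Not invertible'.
\text{Not invertible}

The MA(q) characteristic polynomial is P(z) = 1 - 1.269z - 0.226z^2.
Invertibility requires all roots to lie outside the unit circle, i.e. |z| > 1 for every root.
Set 1 + (-1.269) z + (-0.226) z^2 = 0, i.e. a z^2 + b z + c = 0 with a = -0.226, b = -1.269, c = 1.
Discriminant D = b^2 - 4ac = (-1.269)^2 - 4*(-0.226)*1 = 1.610361 - (-0.904) = 2.514361.
D >= 0, so the roots are real: z = (-b +/- sqrt(D)) / (2a) = (1.269 +/- 1.585674) / (-0.452).
  z_1 = (1.269 + 1.585674) / (-0.452) = -6.3156,   |z_1| = 6.3156.
  z_2 = (1.269 - 1.585674) / (-0.452) = 0.7006,   |z_2| = 0.7006.
Moduli of all roots: 6.3156, 0.7006.
All moduli strictly greater than 1? No.
Verdict: Not invertible.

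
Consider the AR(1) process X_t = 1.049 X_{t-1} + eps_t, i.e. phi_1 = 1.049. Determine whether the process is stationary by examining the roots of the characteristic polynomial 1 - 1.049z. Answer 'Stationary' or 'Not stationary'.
\text{Not stationary}

The AR(p) characteristic polynomial is P(z) = 1 - 1.049z.
Stationarity requires all roots to lie outside the unit circle, i.e. |z| > 1 for every root.
This is linear in z: 1 + (-1.049) z = 0  =>  z = -1/(-1.049) = 0.953289,  |z| = 0.953289.
Moduli of all roots: 0.9533.
All moduli strictly greater than 1? No.
Verdict: Not stationary.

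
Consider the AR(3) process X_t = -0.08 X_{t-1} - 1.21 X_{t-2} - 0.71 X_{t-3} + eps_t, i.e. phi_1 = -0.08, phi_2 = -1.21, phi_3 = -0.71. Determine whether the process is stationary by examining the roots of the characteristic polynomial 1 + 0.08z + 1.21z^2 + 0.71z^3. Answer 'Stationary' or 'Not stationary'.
\text{Not stationary}

The AR(p) characteristic polynomial is P(z) = 1 + 0.08z + 1.21z^2 + 0.71z^3.
Stationarity requires all roots to lie outside the unit circle, i.e. |z| > 1 for every root.
Degree 3: look for a simple real root z0 first, then factor out (1 - z/z0) and solve the remaining quadratic.
Testing z0 = -2: P(-2) = 1 + (0.08)(-2) + (1.21)(-2)^2 + (0.71)(-2)^3
  = 1 + (-0.16) + (4.84) + (-5.68) = 0.  So z_0 = -2 is a root, |z_0| = 2.
Divide out the factor (1 + 0.5 z) = (1 - z/z0) (since 1/z0 = -0.5):
  P(z) = (1 + 0.5 z)(1 + (-0.42) z + (1.42) z^2)
  [check: z-coef -0.42 - (-0.5) = 0.08; z^2-coef 1.42 - (-0.5)(-0.42) = 1.21; z^3-coef -(-0.5)(1.42) = 0.71.]
Remaining roots from the quadratic factor 1 + (-0.42) z + (1.42) z^2:
  Set 1 + (-0.42) z + (1.42) z^2 = 0, i.e. a z^2 + b z + c = 0 with a = 1.42, b = -0.42, c = 1.
  Discriminant D = b^2 - 4ac = (-0.42)^2 - 4*(1.42)*1 = 0.1764 - (5.68) = -5.5036.
  D < 0, so the roots are the complex-conjugate pair z = (-b +/- i sqrt(-D)) / (2a) = 0.1479 +/- 0.826i.
  For a conjugate pair |z|^2 = z * conj(z) = (product of roots) = c/a = 1/(1.42) = 0.704225, so |z| = sqrt(0.704225) = 0.8392 for both roots.
Moduli of all roots: 2.0000, 0.8392, 0.8392.
All moduli strictly greater than 1? No.
Verdict: Not stationary.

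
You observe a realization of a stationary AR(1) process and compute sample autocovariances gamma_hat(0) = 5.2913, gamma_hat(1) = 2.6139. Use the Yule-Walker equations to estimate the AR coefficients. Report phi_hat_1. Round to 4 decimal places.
\hat\phi_{1} = 0.4940

The Yule-Walker equations for an AR(p) process read, in matrix form,
  Gamma_p phi = r_p,   with   (Gamma_p)_{ij} = gamma(|i - j|),
                       (r_p)_i = gamma(i),   i,j = 1..p.
Substitute the sample gammas (Toeplitz matrix and right-hand side of size 1):
  Gamma_p = [[5.2913]]
  r_p     = [2.6139]
With p = 1 this is the single equation gamma(0) phi_1 = gamma(1):
  phi_hat_1 = gamma(1) / gamma(0) = 2.6139 / 5.2913 = 0.4940.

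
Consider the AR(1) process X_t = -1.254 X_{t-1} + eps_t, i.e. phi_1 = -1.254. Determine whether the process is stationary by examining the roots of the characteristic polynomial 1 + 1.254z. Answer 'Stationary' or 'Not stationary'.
\text{Not stationary}

The AR(p) characteristic polynomial is P(z) = 1 + 1.254z.
Stationarity requires all roots to lie outside the unit circle, i.e. |z| > 1 for every root.
This is linear in z: 1 + (1.254) z = 0  =>  z = -1/(1.254) = -0.797448,  |z| = 0.797448.
Moduli of all roots: 0.7974.
All moduli strictly greater than 1? No.
Verdict: Not stationary.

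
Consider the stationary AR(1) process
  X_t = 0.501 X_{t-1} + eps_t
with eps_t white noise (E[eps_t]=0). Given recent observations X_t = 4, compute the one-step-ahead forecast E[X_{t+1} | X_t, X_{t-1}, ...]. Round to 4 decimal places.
E[X_{t+1} \mid \mathcal F_t] = 2.0040

For an AR(p) model X_t = c + sum_i phi_i X_{t-i} + eps_t, the
one-step-ahead conditional mean is
  E[X_{t+1} | X_t, ...] = c + sum_i phi_i X_{t+1-i}.
Substitute known values:
  E[X_{t+1} | ...] = (0.501) * (4)
                   = 2.0040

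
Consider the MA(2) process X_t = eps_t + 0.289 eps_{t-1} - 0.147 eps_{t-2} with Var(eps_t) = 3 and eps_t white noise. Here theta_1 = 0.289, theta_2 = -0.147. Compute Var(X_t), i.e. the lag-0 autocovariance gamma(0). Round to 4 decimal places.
\gamma(0) = 3.3154

For an MA(q) process X_t = eps_t + sum_i theta_i eps_{t-i} with
Var(eps_t) = sigma^2, the variance is
  gamma(0) = sigma^2 * (1 + sum_i theta_i^2).
  sum_i theta_i^2 = (0.289)^2 + (-0.147)^2 = 0.083521 + 0.021609 = 0.10513.
  gamma(0) = 3 * (1 + 0.10513) = 3 * 1.10513 = 3.31539, which rounds to 3.3154.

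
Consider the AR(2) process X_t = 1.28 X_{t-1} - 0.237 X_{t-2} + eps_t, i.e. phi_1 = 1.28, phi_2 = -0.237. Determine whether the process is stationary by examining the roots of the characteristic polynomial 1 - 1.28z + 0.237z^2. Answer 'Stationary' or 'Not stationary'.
\text{Not stationary}

The AR(p) characteristic polynomial is P(z) = 1 - 1.28z + 0.237z^2.
Stationarity requires all roots to lie outside the unit circle, i.e. |z| > 1 for every root.
Set 1 + (-1.28) z + (0.237) z^2 = 0, i.e. a z^2 + b z + c = 0 with a = 0.237, b = -1.28, c = 1.
Discriminant D = b^2 - 4ac = (-1.28)^2 - 4*(0.237)*1 = 1.6384 - (0.948) = 0.6904.
D >= 0, so the roots are real: z = (-b +/- sqrt(D)) / (2a) = (1.28 +/- 0.830903) / (0.474).
  z_1 = (1.28 + 0.830903) / (0.474) = 4.4534,   |z_1| = 4.4534.
  z_2 = (1.28 - 0.830903) / (0.474) = 0.9475,   |z_2| = 0.9475.
Moduli of all roots: 4.4534, 0.9475.
All moduli strictly greater than 1? No.
Verdict: Not stationary.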